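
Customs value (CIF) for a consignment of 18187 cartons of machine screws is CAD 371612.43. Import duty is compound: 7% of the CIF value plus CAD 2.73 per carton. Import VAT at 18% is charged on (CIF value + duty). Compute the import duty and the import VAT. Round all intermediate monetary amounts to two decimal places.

Ad valorem component: 371612.43 × 7% = 26012.87
Specific component: 18187 × 2.73 = 49650.51
Import duty = 26012.87 + 49650.51 = 75663.38
VAT base = CIF + duty = 371612.43 + 75663.38 = 447275.81
Import VAT = 447275.81 × 18% = 80509.65

Import duty: CAD 75663.38; import VAT: CAD 80509.65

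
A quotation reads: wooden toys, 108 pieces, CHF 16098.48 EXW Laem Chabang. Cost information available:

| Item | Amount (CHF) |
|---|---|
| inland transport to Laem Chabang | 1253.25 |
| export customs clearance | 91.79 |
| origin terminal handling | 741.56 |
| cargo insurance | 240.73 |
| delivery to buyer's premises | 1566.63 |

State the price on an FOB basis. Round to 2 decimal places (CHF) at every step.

FOB price: CHF 18185.08

Not relevant to the conversion: insurance, delivery — on the buyer under both terms; not part of either seller's price.
From EXW to FOB, the seller additionally bears: inland to port, export clearance, origin terminal.
FOB price = 16098.48 + 1253.25 + 91.79 + 741.56 = 18185.08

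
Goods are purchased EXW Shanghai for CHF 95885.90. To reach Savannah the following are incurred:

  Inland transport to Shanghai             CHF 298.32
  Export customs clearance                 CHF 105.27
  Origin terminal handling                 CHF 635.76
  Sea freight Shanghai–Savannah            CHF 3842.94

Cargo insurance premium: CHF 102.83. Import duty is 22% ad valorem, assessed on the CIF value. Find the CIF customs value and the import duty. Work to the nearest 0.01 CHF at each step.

CIF value: CHF 100871.02; import duty: CHF 22191.62

CIF = EXW price + pre-shipment costs + freight + insurance
CIF = 95885.90 + 298.32 + 105.27 + 635.76 + 3842.94 + 102.83 = 100871.02
Import duty = 100871.02 × 22% = 22191.62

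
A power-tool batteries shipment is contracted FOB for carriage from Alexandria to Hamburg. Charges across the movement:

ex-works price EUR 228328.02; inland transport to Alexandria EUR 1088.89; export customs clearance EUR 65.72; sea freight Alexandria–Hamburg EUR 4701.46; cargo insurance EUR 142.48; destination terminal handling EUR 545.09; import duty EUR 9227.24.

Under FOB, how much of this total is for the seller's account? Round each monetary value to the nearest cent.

Seller's account: EUR 229482.63

FOB: the seller bears costs until goods are on board at the origin port; the buyer bears freight, insurance and all costs thereafter.
Seller's account: goods 228328.02 + inland to port 1088.89 + export clearance 65.72 = 229482.63
Buyer's account: freight 4701.46 + insurance 142.48 + destination terminal 545.09 + duty 9227.24 = 14616.27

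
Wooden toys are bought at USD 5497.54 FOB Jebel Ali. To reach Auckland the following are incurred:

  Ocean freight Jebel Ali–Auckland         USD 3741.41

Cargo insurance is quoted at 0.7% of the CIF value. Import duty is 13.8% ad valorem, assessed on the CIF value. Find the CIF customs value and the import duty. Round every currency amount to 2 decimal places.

CIF value: USD 9304.08; import duty: USD 1283.96

Let C be the CIF value. C = FOB price + freight + 0.7% × C
C − 0.7% × C = 5497.54 + 3741.41
0.993 × C = 9238.95
C = 9238.95 / 0.993 = 9304.08
Insurance premium = 0.7% × 9304.08 = 65.13
Import duty = 9304.08 × 13.8% = 1283.96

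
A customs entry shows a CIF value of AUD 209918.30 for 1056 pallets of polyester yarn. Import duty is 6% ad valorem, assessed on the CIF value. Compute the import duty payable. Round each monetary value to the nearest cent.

Import duty = 209918.30 × 6% = 12595.10

Import duty: AUD 12595.10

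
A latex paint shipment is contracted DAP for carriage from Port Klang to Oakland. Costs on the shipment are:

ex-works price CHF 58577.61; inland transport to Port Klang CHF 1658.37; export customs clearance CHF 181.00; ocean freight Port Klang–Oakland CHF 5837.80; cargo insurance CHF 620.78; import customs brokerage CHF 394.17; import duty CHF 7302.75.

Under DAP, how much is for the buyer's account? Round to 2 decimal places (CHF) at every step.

Buyer's account: CHF 7696.92

DAP: the seller bears all costs to the named destination except import duty and clearance.
Seller's account: goods 58577.61 + inland to port 1658.37 + export clearance 181.00 + freight 5837.80 + insurance 620.78 = 66875.56
Buyer's account: brokerage 394.17 + duty 7302.75 = 7696.92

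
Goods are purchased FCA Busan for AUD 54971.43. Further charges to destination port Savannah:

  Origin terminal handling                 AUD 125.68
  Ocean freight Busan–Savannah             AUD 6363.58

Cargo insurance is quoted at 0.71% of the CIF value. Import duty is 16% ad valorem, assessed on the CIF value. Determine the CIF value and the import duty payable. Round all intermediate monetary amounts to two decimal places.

Let C be the CIF value. C = FCA price + pre-shipment costs + freight + 0.71% × C
C − 0.71% × C = 54971.43 + 125.68 + 6363.58
0.9929 × C = 61460.69
C = 61460.69 / 0.9929 = 61900.18
Insurance premium = 0.71% × 61900.18 = 439.49
Import duty = 61900.18 × 16% = 9904.03

CIF value: AUD 61900.18; import duty: AUD 9904.03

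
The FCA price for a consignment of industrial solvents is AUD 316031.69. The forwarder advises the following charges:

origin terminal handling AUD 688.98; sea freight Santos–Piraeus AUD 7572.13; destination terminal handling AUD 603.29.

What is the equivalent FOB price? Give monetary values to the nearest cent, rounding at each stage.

Not relevant to the conversion: freight, destination terminal — on the buyer under both terms; not part of either seller's price.
From FCA to FOB, the seller additionally bears: origin terminal.
FOB price = 316031.69 + 688.98 = 316720.67

FOB price: AUD 316720.67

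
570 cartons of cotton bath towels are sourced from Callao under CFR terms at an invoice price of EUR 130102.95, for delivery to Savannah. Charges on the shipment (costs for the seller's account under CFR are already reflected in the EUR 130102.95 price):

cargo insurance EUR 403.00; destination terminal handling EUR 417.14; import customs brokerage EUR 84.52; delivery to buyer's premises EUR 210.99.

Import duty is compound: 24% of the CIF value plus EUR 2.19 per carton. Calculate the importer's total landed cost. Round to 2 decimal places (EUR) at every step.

CFR: the seller pays costs through ocean freight to the destination port, but not insurance.
CIF value = CFR price + insurance = 130102.95 + 403.00 = 130505.95
Ad valorem component: 130505.95 × 24% = 31321.43
Specific component: 570 × 2.19 = 1248.30
Import duty = 31321.43 + 1248.30 = 32569.73
Buyer bears: insurance 403.00 + destination terminal 417.14 + brokerage 84.52 + delivery 210.99 + duty 32569.73 = 33685.38
Landed cost = invoice 130102.95 + 33685.38 = 163788.33

Total landed cost: EUR 163788.33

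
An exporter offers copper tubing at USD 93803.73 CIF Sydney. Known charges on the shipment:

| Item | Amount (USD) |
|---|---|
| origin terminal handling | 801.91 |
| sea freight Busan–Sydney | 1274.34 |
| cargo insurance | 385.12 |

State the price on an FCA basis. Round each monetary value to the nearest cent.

From CIF to FCA, the seller no longer bears: origin terminal, freight, insurance.
FCA price = 93803.73 − 801.91 − 1274.34 − 385.12 = 91342.36

FCA price: USD 91342.36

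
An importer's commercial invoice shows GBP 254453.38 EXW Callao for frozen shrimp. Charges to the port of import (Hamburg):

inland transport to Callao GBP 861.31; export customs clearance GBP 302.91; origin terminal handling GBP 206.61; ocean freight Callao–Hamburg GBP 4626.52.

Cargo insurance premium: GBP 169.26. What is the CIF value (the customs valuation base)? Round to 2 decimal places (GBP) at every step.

CIF value: GBP 260619.99

CIF = EXW price + pre-shipment costs + freight + insurance
CIF = 254453.38 + 861.31 + 302.91 + 206.61 + 4626.52 + 169.26 = 260619.99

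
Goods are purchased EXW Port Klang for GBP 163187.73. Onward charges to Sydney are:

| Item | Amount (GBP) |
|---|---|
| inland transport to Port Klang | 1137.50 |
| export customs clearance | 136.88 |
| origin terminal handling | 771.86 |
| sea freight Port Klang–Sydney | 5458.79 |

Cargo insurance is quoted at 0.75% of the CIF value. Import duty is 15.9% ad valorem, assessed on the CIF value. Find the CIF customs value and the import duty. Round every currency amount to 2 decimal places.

Let C be the CIF value. C = EXW price + pre-shipment costs + freight + 0.75% × C
C − 0.75% × C = 163187.73 + 1137.50 + 136.88 + 771.86 + 5458.79
0.9925 × C = 170692.76
C = 170692.76 / 0.9925 = 171982.63
Insurance premium = 0.75% × 171982.63 = 1289.87
Import duty = 171982.63 × 15.9% = 27345.24

CIF value: GBP 171982.63; import duty: GBP 27345.24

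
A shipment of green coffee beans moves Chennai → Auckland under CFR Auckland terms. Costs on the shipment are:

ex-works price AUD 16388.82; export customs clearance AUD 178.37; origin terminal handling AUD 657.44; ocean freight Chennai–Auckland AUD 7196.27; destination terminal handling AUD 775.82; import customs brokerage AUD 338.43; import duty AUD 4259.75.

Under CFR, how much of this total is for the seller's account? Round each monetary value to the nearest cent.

CFR: the seller pays costs through ocean freight to the destination port, but not insurance.
Seller's account: goods 16388.82 + export clearance 178.37 + origin terminal 657.44 + freight 7196.27 = 24420.90
Buyer's account: destination terminal 775.82 + brokerage 338.43 + duty 4259.75 = 5374.00

Seller's account: AUD 24420.90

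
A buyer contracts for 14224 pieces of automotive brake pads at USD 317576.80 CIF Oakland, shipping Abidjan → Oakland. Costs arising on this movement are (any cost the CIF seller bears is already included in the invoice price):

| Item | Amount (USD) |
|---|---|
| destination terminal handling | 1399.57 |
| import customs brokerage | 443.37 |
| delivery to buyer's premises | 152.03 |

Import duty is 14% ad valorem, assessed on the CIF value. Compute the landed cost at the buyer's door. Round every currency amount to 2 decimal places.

Total landed cost: USD 364032.52

CIF: the seller pays costs through ocean freight and marine insurance to the destination port.
The CIF price already equals the CIF value: 317576.80
Import duty = 317576.80 × 14% = 44460.75
Buyer bears: destination terminal 1399.57 + brokerage 443.37 + delivery 152.03 + duty 44460.75 = 46455.72
Landed cost = invoice 317576.80 + 46455.72 = 364032.52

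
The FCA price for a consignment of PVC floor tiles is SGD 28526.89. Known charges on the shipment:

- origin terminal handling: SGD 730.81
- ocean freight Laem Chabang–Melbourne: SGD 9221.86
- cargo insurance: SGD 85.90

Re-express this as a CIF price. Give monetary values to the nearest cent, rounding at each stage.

From FCA to CIF, the seller additionally bears: origin terminal, freight, insurance.
CIF price = 28526.89 + 730.81 + 9221.86 + 85.90 = 38565.46

CIF price: SGD 38565.46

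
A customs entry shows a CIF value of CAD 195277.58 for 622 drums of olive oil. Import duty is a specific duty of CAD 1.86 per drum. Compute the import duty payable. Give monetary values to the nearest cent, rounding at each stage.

Import duty: CAD 1156.92

Import duty = 622 × 1.86 = 1156.92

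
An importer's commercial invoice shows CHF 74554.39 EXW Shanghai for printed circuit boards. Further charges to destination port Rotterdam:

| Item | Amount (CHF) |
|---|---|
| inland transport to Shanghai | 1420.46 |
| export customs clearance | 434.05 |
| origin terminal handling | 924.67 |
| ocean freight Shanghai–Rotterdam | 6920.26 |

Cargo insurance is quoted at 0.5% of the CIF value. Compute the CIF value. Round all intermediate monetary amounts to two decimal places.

Let C be the CIF value. C = EXW price + pre-shipment costs + freight + 0.5% × C
C − 0.5% × C = 74554.39 + 1420.46 + 434.05 + 924.67 + 6920.26
0.995 × C = 84253.83
C = 84253.83 / 0.995 = 84677.22
Insurance premium = 0.5% × 84677.22 = 423.39

CIF value: CHF 84677.22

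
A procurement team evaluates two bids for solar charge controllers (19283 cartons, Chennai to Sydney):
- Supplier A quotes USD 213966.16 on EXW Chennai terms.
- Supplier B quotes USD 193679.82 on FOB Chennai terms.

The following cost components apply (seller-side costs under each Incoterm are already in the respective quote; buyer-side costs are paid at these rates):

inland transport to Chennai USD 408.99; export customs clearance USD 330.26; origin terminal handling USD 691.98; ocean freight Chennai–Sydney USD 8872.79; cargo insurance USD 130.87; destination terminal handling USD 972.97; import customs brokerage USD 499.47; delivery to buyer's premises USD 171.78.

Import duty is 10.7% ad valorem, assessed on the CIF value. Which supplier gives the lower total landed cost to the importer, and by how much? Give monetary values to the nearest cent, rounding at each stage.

Supplier B is cheaper by USD 24041.35

Supplier A (EXW):
CIF value = EXW price + inland to port + export clearance + origin terminal + freight + insurance = 213966.16 + 408.99 + 330.26 + 691.98 + 8872.79 + 130.87 = 224401.05
Import duty = 224401.05 × 10.7% = 24010.91
Buyer bears (A): 408.99 + 330.26 + 691.98 + 8872.79 + 130.87 + 972.97 + 499.47 + 171.78 = 12079.11
Landed cost (A) = invoice 213966.16 + 12079.11 + duty 24010.91 = 250056.18
Supplier B (FOB):
CIF value = FOB price + freight + insurance = 193679.82 + 8872.79 + 130.87 = 202683.48
Import duty = 202683.48 × 10.7% = 21687.13
Buyer bears (B): 8872.79 + 130.87 + 972.97 + 499.47 + 171.78 = 10647.88
Landed cost (B) = invoice 193679.82 + 10647.88 + duty 21687.13 = 226014.83
Difference = |250056.18 − 226014.83| = 24041.35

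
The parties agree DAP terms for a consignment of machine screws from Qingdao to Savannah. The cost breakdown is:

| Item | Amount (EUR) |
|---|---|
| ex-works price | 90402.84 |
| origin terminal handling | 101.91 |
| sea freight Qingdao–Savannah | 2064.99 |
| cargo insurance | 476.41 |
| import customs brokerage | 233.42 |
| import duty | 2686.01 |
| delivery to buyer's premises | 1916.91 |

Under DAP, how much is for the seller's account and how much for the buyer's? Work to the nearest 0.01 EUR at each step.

Seller: EUR 94963.06; buyer: EUR 2919.43

DAP: the seller bears all costs to the named destination except import duty and clearance.
Seller's account: goods 90402.84 + origin terminal 101.91 + freight 2064.99 + insurance 476.41 + delivery 1916.91 = 94963.06
Buyer's account: brokerage 233.42 + duty 2686.01 = 2919.43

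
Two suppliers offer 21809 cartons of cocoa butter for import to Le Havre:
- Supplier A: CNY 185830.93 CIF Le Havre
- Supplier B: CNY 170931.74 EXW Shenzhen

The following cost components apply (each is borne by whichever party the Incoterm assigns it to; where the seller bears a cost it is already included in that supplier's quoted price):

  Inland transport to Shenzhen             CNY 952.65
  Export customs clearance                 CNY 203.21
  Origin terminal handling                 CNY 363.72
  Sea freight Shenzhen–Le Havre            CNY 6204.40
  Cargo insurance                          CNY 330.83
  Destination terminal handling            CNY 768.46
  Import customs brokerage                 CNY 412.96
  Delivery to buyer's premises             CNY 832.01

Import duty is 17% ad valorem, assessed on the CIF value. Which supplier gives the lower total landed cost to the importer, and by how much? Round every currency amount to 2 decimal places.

Supplier A (CIF):
The CIF price already equals the CIF value: 185830.93
Import duty = 185830.93 × 17% = 31591.26
Buyer bears (A): 768.46 + 412.96 + 832.01 = 2013.43
Landed cost (A) = invoice 185830.93 + 2013.43 + duty 31591.26 = 219435.62
Supplier B (EXW):
CIF value = EXW price + inland to port + export clearance + origin terminal + freight + insurance = 170931.74 + 952.65 + 203.21 + 363.72 + 6204.40 + 330.83 = 178986.55
Import duty = 178986.55 × 17% = 30427.71
Buyer bears (B): 952.65 + 203.21 + 363.72 + 6204.40 + 330.83 + 768.46 + 412.96 + 832.01 = 10068.24
Landed cost (B) = invoice 170931.74 + 10068.24 + duty 30427.71 = 211427.69
Difference = |219435.62 − 211427.69| = 8007.93

Supplier B is cheaper by CNY 8007.93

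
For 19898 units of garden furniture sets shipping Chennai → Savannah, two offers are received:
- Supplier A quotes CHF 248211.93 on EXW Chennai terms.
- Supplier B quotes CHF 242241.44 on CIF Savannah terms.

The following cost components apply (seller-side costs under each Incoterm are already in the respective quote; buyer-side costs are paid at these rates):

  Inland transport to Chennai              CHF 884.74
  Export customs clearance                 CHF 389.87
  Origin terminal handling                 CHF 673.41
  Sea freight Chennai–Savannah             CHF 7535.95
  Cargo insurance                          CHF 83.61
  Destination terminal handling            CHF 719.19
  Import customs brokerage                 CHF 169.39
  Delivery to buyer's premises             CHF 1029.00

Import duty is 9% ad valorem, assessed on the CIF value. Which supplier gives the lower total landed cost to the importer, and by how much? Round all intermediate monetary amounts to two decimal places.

Supplier B is cheaper by CHF 16936.50

Supplier A (EXW):
CIF value = EXW price + inland to port + export clearance + origin terminal + freight + insurance = 248211.93 + 884.74 + 389.87 + 673.41 + 7535.95 + 83.61 = 257779.51
Import duty = 257779.51 × 9% = 23200.16
Buyer bears (A): 884.74 + 389.87 + 673.41 + 7535.95 + 83.61 + 719.19 + 169.39 + 1029.00 = 11485.16
Landed cost (A) = invoice 248211.93 + 11485.16 + duty 23200.16 = 282897.25
Supplier B (CIF):
The CIF price already equals the CIF value: 242241.44
Import duty = 242241.44 × 9% = 21801.73
Buyer bears (B): 719.19 + 169.39 + 1029.00 = 1917.58
Landed cost (B) = invoice 242241.44 + 1917.58 + duty 21801.73 = 265960.75
Difference = |282897.25 − 265960.75| = 16936.50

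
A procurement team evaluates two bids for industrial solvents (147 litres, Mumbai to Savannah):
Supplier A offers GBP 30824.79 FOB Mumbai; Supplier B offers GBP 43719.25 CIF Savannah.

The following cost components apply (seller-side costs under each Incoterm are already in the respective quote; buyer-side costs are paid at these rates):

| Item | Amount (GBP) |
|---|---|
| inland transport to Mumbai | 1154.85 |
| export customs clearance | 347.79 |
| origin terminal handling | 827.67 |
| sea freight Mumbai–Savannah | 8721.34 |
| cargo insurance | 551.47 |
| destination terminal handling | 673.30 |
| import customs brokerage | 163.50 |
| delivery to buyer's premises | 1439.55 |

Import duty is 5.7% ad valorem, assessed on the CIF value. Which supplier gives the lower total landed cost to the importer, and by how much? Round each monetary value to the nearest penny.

Supplier A is cheaper by GBP 3828.09

Supplier A (FOB):
CIF value = FOB price + freight + insurance = 30824.79 + 8721.34 + 551.47 = 40097.60
Import duty = 40097.60 × 5.7% = 2285.56
Buyer bears (A): 8721.34 + 551.47 + 673.30 + 163.50 + 1439.55 = 11549.16
Landed cost (A) = invoice 30824.79 + 11549.16 + duty 2285.56 = 44659.51
Supplier B (CIF):
The CIF price already equals the CIF value: 43719.25
Import duty = 43719.25 × 5.7% = 2492.00
Buyer bears (B): 673.30 + 163.50 + 1439.55 = 2276.35
Landed cost (B) = invoice 43719.25 + 2276.35 + duty 2492.00 = 48487.60
Difference = |44659.51 − 48487.60| = 3828.09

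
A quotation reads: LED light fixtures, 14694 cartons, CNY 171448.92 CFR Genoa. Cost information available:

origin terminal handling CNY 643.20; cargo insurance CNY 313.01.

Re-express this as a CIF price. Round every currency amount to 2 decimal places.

CIF price: CNY 171761.93

Not relevant to the conversion: origin terminal — on the seller under both CFR and CIF; already in the CFR price and stays in the CIF price.
From CFR to CIF, the seller additionally bears: insurance.
CIF price = 171448.92 + 313.01 = 171761.93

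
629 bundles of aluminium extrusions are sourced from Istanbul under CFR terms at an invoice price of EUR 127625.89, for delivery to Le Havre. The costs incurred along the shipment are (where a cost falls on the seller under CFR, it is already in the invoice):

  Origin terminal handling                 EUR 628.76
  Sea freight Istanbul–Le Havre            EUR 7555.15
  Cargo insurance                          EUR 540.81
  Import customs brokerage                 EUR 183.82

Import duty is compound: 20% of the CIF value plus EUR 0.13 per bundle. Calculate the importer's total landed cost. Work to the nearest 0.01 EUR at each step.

CFR: the seller pays costs through ocean freight to the destination port, but not insurance.
Already in the invoice (seller's account under CFR): origin terminal, freight — exclude.
CIF value = CFR price + insurance = 127625.89 + 540.81 = 128166.70
Ad valorem component: 128166.70 × 20% = 25633.34
Specific component: 629 × 0.13 = 81.77
Import duty = 25633.34 + 81.77 = 25715.11
Buyer bears: insurance 540.81 + brokerage 183.82 + duty 25715.11 = 26439.74
Landed cost = invoice 127625.89 + 26439.74 = 154065.63

Total landed cost: EUR 154065.63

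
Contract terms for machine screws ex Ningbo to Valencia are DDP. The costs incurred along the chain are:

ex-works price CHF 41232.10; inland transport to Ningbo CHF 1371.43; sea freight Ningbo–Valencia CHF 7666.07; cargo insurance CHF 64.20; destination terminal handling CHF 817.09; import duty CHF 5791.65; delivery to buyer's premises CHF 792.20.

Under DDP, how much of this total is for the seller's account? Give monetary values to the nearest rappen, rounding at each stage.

Seller's account: CHF 57734.74

DDP: the seller bears all costs including import duty.
Seller's account: goods 41232.10 + inland to port 1371.43 + freight 7666.07 + insurance 64.20 + destination terminal 817.09 + duty 5791.65 + delivery 792.20 = 57734.74
Buyer's account: 0.00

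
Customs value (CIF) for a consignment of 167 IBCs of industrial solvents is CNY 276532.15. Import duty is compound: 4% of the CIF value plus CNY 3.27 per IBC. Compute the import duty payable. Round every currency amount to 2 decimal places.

Ad valorem component: 276532.15 × 4% = 11061.29
Specific component: 167 × 3.27 = 546.09
Import duty = 11061.29 + 546.09 = 11607.38

Import duty: CNY 11607.38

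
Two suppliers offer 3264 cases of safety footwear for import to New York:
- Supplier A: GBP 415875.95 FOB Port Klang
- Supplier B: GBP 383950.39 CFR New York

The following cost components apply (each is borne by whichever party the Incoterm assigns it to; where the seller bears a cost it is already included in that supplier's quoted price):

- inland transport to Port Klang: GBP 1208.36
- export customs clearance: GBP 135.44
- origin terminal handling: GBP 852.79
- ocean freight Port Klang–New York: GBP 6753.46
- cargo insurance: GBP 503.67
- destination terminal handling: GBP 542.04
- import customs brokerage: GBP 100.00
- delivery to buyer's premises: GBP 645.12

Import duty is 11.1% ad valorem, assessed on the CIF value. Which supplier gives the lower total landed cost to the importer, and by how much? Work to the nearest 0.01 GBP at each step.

Supplier B is cheaper by GBP 42972.39

Supplier A (FOB):
CIF value = FOB price + freight + insurance = 415875.95 + 6753.46 + 503.67 = 423133.08
Import duty = 423133.08 × 11.1% = 46967.77
Buyer bears (A): 6753.46 + 503.67 + 542.04 + 100.00 + 645.12 = 8544.29
Landed cost (A) = invoice 415875.95 + 8544.29 + duty 46967.77 = 471388.01
Supplier B (CFR):
CIF value = CFR price + insurance = 383950.39 + 503.67 = 384454.06
Import duty = 384454.06 × 11.1% = 42674.40
Buyer bears (B): 503.67 + 542.04 + 100.00 + 645.12 = 1790.83
Landed cost (B) = invoice 383950.39 + 1790.83 + duty 42674.40 = 428415.62
Difference = |471388.01 − 428415.62| = 42972.39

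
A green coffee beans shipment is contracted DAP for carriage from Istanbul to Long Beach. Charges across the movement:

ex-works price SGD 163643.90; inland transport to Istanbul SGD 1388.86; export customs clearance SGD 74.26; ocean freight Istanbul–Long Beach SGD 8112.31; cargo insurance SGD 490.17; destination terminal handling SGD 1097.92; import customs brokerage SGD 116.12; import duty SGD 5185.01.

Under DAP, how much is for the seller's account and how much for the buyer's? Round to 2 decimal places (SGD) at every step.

Seller: SGD 174807.42; buyer: SGD 5301.13

DAP: the seller bears all costs to the named destination except import duty and clearance.
Seller's account: goods 163643.90 + inland to port 1388.86 + export clearance 74.26 + freight 8112.31 + insurance 490.17 + destination terminal 1097.92 = 174807.42
Buyer's account: brokerage 116.12 + duty 5185.01 = 5301.13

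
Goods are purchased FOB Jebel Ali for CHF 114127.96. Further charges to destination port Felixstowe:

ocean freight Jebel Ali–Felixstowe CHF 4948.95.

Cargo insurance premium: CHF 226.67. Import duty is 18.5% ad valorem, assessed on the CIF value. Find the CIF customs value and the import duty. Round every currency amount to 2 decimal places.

CIF = FOB price + freight + insurance
CIF = 114127.96 + 4948.95 + 226.67 = 119303.58
Import duty = 119303.58 × 18.5% = 22071.16

CIF value: CHF 119303.58; import duty: CHF 22071.16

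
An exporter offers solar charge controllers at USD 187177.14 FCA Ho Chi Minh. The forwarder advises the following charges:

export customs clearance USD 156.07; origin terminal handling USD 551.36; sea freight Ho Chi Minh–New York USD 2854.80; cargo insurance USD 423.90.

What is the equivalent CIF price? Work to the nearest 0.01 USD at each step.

Not relevant to the conversion: export clearance — on the seller under both FCA and CIF; already in the FCA price and stays in the CIF price.
From FCA to CIF, the seller additionally bears: origin terminal, freight, insurance.
CIF price = 187177.14 + 551.36 + 2854.80 + 423.90 = 191007.20

CIF price: USD 191007.20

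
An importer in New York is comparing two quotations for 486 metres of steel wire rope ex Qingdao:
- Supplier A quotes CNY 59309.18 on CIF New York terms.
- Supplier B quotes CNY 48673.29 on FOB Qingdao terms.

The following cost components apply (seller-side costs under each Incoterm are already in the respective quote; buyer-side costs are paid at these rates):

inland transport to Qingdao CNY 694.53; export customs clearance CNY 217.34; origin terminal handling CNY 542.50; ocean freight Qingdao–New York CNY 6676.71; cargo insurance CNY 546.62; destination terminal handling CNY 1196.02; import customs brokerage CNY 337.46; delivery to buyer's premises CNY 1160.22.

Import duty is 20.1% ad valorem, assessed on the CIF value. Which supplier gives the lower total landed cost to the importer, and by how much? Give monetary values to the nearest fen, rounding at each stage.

Supplier A (CIF):
The CIF price already equals the CIF value: 59309.18
Import duty = 59309.18 × 20.1% = 11921.15
Buyer bears (A): 1196.02 + 337.46 + 1160.22 = 2693.70
Landed cost (A) = invoice 59309.18 + 2693.70 + duty 11921.15 = 73924.03
Supplier B (FOB):
CIF value = FOB price + freight + insurance = 48673.29 + 6676.71 + 546.62 = 55896.62
Import duty = 55896.62 × 20.1% = 11235.22
Buyer bears (B): 6676.71 + 546.62 + 1196.02 + 337.46 + 1160.22 = 9917.03
Landed cost (B) = invoice 48673.29 + 9917.03 + duty 11235.22 = 69825.54
Difference = |73924.03 − 69825.54| = 4098.49

Supplier B is cheaper by CNY 4098.49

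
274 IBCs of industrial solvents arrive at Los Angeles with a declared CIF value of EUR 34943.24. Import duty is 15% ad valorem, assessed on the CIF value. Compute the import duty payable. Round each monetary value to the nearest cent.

Import duty = 34943.24 × 15% = 5241.49

Import duty: EUR 5241.49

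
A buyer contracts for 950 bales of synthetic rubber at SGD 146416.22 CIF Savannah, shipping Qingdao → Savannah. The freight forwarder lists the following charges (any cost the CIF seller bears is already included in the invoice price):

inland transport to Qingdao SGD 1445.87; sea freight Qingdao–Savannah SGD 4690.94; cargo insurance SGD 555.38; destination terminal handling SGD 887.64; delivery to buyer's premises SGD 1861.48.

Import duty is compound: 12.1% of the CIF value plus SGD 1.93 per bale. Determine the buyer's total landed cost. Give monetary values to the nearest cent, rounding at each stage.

Total landed cost: SGD 168715.20

CIF: the seller pays costs through ocean freight and marine insurance to the destination port.
Already in the invoice (seller's account under CIF): inland to port, freight, insurance — exclude.
The CIF price already equals the CIF value: 146416.22
Ad valorem component: 146416.22 × 12.1% = 17716.36
Specific component: 950 × 1.93 = 1833.50
Import duty = 17716.36 + 1833.50 = 19549.86
Buyer bears: destination terminal 887.64 + delivery 1861.48 + duty 19549.86 = 22298.98
Landed cost = invoice 146416.22 + 22298.98 = 168715.20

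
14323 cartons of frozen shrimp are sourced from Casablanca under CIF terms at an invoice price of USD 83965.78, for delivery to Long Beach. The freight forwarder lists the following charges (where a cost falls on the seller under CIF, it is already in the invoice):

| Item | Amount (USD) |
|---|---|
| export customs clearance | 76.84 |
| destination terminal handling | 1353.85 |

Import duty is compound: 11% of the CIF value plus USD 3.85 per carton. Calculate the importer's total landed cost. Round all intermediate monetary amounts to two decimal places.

Total landed cost: USD 149699.42

CIF: the seller pays costs through ocean freight and marine insurance to the destination port.
Already in the invoice (seller's account under CIF): export clearance — exclude.
The CIF price already equals the CIF value: 83965.78
Ad valorem component: 83965.78 × 11% = 9236.24
Specific component: 14323 × 3.85 = 55143.55
Import duty = 9236.24 + 55143.55 = 64379.79
Buyer bears: destination terminal 1353.85 + duty 64379.79 = 65733.64
Landed cost = invoice 83965.78 + 65733.64 = 149699.42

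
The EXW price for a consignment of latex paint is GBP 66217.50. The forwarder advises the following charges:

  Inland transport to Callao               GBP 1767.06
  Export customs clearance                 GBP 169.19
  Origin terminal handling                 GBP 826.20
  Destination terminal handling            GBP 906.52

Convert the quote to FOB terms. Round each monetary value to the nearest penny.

Not relevant to the conversion: destination terminal — on the buyer under both terms; not part of either seller's price.
From EXW to FOB, the seller additionally bears: inland to port, export clearance, origin terminal.
FOB price = 66217.50 + 1767.06 + 169.19 + 826.20 = 68979.95

FOB price: GBP 68979.95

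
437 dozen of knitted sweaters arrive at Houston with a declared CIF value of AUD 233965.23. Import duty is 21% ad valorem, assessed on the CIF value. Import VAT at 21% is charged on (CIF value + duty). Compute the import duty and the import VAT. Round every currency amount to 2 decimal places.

Import duty: AUD 49132.70; import VAT: AUD 59450.57

Import duty = 233965.23 × 21% = 49132.70
VAT base = CIF + duty = 233965.23 + 49132.70 = 283097.93
Import VAT = 283097.93 × 21% = 59450.57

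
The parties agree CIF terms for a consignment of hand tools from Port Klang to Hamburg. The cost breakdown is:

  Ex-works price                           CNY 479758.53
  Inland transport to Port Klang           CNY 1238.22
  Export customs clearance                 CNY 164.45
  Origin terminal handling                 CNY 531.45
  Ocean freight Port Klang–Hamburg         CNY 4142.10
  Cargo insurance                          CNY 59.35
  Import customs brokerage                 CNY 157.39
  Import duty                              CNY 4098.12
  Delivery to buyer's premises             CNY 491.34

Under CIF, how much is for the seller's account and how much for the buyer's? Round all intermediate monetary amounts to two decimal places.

Seller: CNY 485894.10; buyer: CNY 4746.85

CIF: the seller pays costs through ocean freight and marine insurance to the destination port.
Seller's account: goods 479758.53 + inland to port 1238.22 + export clearance 164.45 + origin terminal 531.45 + freight 4142.10 + insurance 59.35 = 485894.10
Buyer's account: brokerage 157.39 + duty 4098.12 + delivery 491.34 = 4746.85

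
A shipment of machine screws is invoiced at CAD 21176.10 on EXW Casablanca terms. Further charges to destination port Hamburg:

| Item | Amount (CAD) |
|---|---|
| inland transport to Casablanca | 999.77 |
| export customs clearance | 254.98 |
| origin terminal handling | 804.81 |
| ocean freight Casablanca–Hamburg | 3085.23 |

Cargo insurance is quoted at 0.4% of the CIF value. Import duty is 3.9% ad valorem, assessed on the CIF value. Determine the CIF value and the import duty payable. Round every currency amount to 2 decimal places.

CIF value: CAD 26426.60; import duty: CAD 1030.64

Let C be the CIF value. C = EXW price + pre-shipment costs + freight + 0.4% × C
C − 0.4% × C = 21176.10 + 999.77 + 254.98 + 804.81 + 3085.23
0.996 × C = 26320.89
C = 26320.89 / 0.996 = 26426.60
Insurance premium = 0.4% × 26426.60 = 105.71
Import duty = 26426.60 × 3.9% = 1030.64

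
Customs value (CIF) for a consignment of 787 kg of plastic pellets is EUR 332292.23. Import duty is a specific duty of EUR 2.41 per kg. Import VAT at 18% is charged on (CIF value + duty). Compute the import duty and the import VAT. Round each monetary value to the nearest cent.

Import duty: EUR 1896.67; import VAT: EUR 60154.00

Import duty = 787 × 2.41 = 1896.67
VAT base = CIF + duty = 332292.23 + 1896.67 = 334188.90
Import VAT = 334188.90 × 18% = 60154.00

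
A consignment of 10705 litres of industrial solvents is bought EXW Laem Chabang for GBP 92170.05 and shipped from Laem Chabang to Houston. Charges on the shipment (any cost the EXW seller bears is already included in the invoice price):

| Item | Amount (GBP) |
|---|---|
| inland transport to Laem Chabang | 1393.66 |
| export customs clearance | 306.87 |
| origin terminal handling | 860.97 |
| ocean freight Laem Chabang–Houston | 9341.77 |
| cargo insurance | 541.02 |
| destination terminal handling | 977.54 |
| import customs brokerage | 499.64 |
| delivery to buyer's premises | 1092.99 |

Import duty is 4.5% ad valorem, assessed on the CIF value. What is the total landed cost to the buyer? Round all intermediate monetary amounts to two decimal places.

EXW: the seller makes goods available at their premises; the buyer bears all onward costs.
CIF value = EXW price + inland to port + export clearance + origin terminal + freight + insurance = 92170.05 + 1393.66 + 306.87 + 860.97 + 9341.77 + 541.02 = 104614.34
Import duty = 104614.34 × 4.5% = 4707.65
Buyer bears: inland to port 1393.66 + export clearance 306.87 + origin terminal 860.97 + freight 9341.77 + insurance 541.02 + destination terminal 977.54 + brokerage 499.64 + delivery 1092.99 + duty 4707.65 = 19722.11
Landed cost = invoice 92170.05 + 19722.11 = 111892.16

Total landed cost: GBP 111892.16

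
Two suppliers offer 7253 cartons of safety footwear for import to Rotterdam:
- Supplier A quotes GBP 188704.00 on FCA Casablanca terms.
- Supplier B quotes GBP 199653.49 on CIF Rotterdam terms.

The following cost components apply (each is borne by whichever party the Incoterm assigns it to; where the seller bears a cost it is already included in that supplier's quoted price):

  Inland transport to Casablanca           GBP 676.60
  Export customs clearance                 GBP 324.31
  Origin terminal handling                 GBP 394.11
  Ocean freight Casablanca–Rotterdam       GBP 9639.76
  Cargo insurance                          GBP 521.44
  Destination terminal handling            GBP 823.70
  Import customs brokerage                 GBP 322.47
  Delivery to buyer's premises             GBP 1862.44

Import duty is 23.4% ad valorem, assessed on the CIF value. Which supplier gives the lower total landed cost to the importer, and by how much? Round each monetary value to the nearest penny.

Supplier A (FCA):
CIF value = FCA price + origin terminal + freight + insurance = 188704.00 + 394.11 + 9639.76 + 521.44 = 199259.31
Import duty = 199259.31 × 23.4% = 46626.68
Buyer bears (A): 394.11 + 9639.76 + 521.44 + 823.70 + 322.47 + 1862.44 = 13563.92
Landed cost (A) = invoice 188704.00 + 13563.92 + duty 46626.68 = 248894.60
Supplier B (CIF):
The CIF price already equals the CIF value: 199653.49
Import duty = 199653.49 × 23.4% = 46718.92
Buyer bears (B): 823.70 + 322.47 + 1862.44 = 3008.61
Landed cost (B) = invoice 199653.49 + 3008.61 + duty 46718.92 = 249381.02
Difference = |248894.60 − 249381.02| = 486.42

Supplier A is cheaper by GBP 486.42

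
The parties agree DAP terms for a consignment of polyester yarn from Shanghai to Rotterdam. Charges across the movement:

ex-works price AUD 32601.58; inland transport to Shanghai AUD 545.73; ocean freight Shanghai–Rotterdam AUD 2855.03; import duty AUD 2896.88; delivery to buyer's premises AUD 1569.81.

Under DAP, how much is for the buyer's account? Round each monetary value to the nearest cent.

DAP: the seller bears all costs to the named destination except import duty and clearance.
Seller's account: goods 32601.58 + inland to port 545.73 + freight 2855.03 + delivery 1569.81 = 37572.15
Buyer's account: duty 2896.88 = 2896.88

Buyer's account: AUD 2896.88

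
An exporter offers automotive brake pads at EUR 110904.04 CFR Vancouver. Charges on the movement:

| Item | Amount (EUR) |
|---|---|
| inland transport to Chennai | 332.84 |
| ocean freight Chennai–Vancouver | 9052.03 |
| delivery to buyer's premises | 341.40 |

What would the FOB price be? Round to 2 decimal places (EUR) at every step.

FOB price: EUR 101852.01

Not relevant to the conversion: inland to port — on the seller under both CFR and FOB; already in the CFR price and stays in the FOB price. delivery — on the buyer under both terms; not part of either seller's price.
From CFR to FOB, the seller no longer bears: freight.
FOB price = 110904.04 − 9052.03 = 101852.01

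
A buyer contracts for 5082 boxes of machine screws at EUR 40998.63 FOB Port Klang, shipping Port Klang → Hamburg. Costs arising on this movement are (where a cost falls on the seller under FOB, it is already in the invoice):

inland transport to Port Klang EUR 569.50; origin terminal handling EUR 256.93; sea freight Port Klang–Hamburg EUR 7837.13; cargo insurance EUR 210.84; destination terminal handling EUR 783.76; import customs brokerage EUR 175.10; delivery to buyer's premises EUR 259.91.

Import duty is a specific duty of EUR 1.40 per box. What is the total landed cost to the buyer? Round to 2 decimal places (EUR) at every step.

Total landed cost: EUR 57380.17

FOB: the seller bears costs until goods are on board at the origin port; the buyer bears freight, insurance and all costs thereafter.
Already in the invoice (seller's account under FOB): inland to port, origin terminal — exclude.
CIF value = FOB price + freight + insurance = 40998.63 + 7837.13 + 210.84 = 49046.60
Import duty = 5082 × 1.40 = 7114.80
Buyer bears: freight 7837.13 + insurance 210.84 + destination terminal 783.76 + brokerage 175.10 + delivery 259.91 + duty 7114.80 = 16381.54
Landed cost = invoice 40998.63 + 16381.54 = 57380.17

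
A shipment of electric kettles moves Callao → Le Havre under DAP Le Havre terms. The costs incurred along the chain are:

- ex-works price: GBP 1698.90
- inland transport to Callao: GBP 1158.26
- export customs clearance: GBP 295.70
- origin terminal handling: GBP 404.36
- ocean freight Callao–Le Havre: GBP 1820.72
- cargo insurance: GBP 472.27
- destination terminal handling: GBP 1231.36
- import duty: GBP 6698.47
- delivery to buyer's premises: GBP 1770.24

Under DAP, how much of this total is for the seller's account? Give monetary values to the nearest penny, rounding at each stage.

DAP: the seller bears all costs to the named destination except import duty and clearance.
Seller's account: goods 1698.90 + inland to port 1158.26 + export clearance 295.70 + origin terminal 404.36 + freight 1820.72 + insurance 472.27 + destination terminal 1231.36 + delivery 1770.24 = 8851.81
Buyer's account: duty 6698.47 = 6698.47

Seller's account: GBP 8851.81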